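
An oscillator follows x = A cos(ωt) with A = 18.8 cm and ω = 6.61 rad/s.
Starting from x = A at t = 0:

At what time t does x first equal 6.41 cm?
cos(ωt) = x/A = 6.41/18.8 = 0.341
ωt = arccos(0.341) = 1.223 rad
t = 1.223/6.61 = 0.185 s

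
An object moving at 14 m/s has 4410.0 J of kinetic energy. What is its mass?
KE = ½mv² → m = 2KE/v² = 2×4410.0/14² = 45.0 kg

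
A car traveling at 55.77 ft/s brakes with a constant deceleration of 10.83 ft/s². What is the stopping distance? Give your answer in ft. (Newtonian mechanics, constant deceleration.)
d = v₀² / (2a) (with unit conversion) = 143.6 ft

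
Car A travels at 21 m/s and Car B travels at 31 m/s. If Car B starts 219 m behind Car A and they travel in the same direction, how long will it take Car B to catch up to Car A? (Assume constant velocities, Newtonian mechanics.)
Relative speed: v_rel = 31 - 21 = 10 m/s
Time to catch: t = d₀/v_rel = 219/10 = 21.9 s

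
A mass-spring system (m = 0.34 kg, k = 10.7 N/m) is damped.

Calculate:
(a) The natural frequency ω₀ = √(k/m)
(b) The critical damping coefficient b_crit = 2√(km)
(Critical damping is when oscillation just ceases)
ω₀ = √(k/m) = √(10.7/0.34) = 5.61 rad/s
b_crit = 2√(km) = 2√(10.7×0.34) = 3.815 kg/s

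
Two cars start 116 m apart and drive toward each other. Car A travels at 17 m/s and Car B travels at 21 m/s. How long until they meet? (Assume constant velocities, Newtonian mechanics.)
Combined speed: v_combined = 17 + 21 = 38 m/s
Time to meet: t = d/38 = 116/38 = 3.05 s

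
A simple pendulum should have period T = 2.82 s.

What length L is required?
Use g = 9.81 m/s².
T = 2π√(L/g) → L = g(T/2π)² = 9.81×(2.82/2π)² = 1.976 m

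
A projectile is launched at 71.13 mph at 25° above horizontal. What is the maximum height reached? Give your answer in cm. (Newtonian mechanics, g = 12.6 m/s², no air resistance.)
H = v₀²sin²(θ)/(2g) (with unit conversion) = 716.6 cm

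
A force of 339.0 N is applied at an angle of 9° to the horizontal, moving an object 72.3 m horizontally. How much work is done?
W = Fd cosθ = 339.0×72.3×cos(9°) = 24208.0 J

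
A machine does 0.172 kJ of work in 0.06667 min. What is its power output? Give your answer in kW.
P = W/t = 172 J / 4 s = 43 W = 0.043 kW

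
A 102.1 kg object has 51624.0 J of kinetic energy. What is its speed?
KE = ½mv² → v = √(2KE/m) = √(2×51624.0/102.1) = 31.8 m/s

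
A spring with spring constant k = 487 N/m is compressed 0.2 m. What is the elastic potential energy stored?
PE = ½kx² = ½×487×0.2² = 9.74 J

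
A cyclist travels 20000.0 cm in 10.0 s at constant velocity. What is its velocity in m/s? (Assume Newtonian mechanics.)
v = d/t (with unit conversion) = 20.0 m/s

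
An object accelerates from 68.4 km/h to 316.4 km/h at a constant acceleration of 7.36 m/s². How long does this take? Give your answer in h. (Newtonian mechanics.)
t = (v - v₀)/a (with unit conversion) = 0.0026 h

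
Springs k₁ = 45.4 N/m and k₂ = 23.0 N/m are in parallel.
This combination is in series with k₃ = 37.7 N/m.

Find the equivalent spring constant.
k₁₂ = k₁ + k₂ = 68.4 N/m (parallel)
1/k_eq = 1/k₁₂ + 1/k₃ → k_eq = 24.3 N/m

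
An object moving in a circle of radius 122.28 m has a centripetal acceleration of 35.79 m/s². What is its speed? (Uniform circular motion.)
v = √(a_c × r) = √(35.79 × 122.28) = 66.15 m/s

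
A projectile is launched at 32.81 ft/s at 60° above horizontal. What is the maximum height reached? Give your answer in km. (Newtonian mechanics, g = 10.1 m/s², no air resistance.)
H = v₀²sin²(θ)/(2g) (with unit conversion) = 0.003713 km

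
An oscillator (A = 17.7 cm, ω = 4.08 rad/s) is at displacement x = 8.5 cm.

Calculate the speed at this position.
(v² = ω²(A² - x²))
v = ω√(A² − x²) = 4.08×√(0.177² − 0.085²) = 0.6334 m/s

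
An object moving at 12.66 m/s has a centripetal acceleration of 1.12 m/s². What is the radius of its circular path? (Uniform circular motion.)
r = v²/a_c = 12.66²/1.12 = 143.1 m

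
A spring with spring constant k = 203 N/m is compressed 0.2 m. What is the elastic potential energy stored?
PE = ½kx² = ½×203×0.2² = 4.06 J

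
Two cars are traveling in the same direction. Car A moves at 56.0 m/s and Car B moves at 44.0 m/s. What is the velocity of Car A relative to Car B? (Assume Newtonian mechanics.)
v_rel = v_A - v_B = 56.0 - 44.0 = 12.0 m/s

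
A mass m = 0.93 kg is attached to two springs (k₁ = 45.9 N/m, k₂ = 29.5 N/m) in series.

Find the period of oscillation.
k_eq = k₁k₂/(k₁+k₂) = 17.96 N/m
T = 2π√(m/k_eq) = 2π√(0.93/17.96) = 1.43 s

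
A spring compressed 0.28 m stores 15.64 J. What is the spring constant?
PE = ½kx² → k = 2PE/x² = 2×15.64/0.28² = 399.0 N/m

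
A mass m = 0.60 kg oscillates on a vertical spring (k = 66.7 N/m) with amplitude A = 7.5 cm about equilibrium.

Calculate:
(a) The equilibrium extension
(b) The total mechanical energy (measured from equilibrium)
x_eq = mg/k = 0.6×9.81/66.7 = 0.08825 m = 8.825 cm
E = ½kA² = ½×66.7×(0.075)² = 0.1876 J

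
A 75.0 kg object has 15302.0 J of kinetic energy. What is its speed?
KE = ½mv² → v = √(2KE/m) = √(2×15302.0/75.0) = 20.2 m/s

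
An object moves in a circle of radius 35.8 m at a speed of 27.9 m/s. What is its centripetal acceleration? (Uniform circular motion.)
a_c = v²/r = 27.9²/35.8 = 778.41/35.8 = 21.74 m/s²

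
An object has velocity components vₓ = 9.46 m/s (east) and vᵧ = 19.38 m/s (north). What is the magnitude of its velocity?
|v| = √(vₓ² + vᵧ²) = √(9.46² + 19.38²) = √(465.076) = 21.57 m/s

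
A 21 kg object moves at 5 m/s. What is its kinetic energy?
KE = ½mv² = ½×21×5² = 262.5 J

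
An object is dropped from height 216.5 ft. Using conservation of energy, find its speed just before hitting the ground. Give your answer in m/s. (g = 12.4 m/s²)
mgh = ½mv² → v = √(2gh) = √(2×12.4×65.99) = 40.45 m/s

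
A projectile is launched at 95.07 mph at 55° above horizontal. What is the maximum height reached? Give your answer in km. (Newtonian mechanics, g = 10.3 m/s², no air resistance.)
H = v₀²sin²(θ)/(2g) (with unit conversion) = 0.05884 km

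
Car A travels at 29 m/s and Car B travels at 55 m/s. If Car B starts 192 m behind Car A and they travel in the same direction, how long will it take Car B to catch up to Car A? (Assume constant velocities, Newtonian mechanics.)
Relative speed: v_rel = 55 - 29 = 26 m/s
Time to catch: t = d₀/v_rel = 192/26 = 7.38 s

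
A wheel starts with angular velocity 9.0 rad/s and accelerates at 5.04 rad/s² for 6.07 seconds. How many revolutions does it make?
θ = ω₀t + ½αt² = 9.0×6.07 + ½×5.04×6.07² = 147.48 rad
Revolutions = θ/(2π) = 147.48/(2π) = 23.47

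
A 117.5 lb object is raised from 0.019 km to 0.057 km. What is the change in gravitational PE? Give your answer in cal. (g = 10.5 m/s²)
ΔPE = mg(h₂ − h₁) = 53.3 kg × 10.5 m/s² × (57 − 19) m = 2.127e+04 J = 5083.0 cal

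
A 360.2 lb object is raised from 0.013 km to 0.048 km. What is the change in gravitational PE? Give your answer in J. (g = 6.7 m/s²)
ΔPE = mg(h₂ − h₁) = 163.4 kg × 6.7 m/s² × (48 − 13) m = 3.831e+04 J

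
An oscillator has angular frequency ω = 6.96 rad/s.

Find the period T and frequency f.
T = 2π/ω = 2π/6.96 = 0.9028 s; f = ω/2π = 1.108 Hz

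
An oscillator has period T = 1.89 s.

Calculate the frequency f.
f = 1/T = 1/1.89 = 0.5291 Hz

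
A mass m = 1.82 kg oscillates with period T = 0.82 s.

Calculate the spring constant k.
T = 2π√(m/k) → k = m(2π/T)² = 1.82×(2π/0.82)² = 106.9 N/m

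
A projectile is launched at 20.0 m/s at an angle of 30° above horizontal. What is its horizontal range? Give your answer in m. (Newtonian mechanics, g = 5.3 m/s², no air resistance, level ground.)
R = v₀² sin(2θ) / g = 65.36 m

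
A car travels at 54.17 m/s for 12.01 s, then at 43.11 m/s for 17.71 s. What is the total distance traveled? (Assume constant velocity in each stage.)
d₁ = v₁t₁ = 54.17 × 12.01 = 650.582 m
d₂ = v₂t₂ = 43.11 × 17.71 = 763.478 m
d_total = 650.582 + 763.478 = 1414.06 m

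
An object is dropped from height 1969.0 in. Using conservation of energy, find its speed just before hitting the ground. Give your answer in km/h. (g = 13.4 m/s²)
mgh = ½mv² → v = √(2gh) = √(2×13.4×50.01) = 36.61 m/s = 131.8 km/h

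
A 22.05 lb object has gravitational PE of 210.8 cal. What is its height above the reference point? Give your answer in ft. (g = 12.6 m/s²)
PE = mgh → h = PE/(mg) = 882 J / (10 kg × 12.6 m/s²) = 6.999 m = 22.96 ft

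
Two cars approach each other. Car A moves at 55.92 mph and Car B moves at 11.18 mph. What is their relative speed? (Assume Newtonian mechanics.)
v_rel = v_A + v_B = 55.92 + 11.18 = 67.1 mph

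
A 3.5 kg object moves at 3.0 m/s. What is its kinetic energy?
KE = ½mv² = ½×3.5×3.0² = 15.75 J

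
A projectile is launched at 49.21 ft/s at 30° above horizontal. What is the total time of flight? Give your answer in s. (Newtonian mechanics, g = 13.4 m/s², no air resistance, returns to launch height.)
T = 2v₀sin(θ)/g (with unit conversion) = 1.119 s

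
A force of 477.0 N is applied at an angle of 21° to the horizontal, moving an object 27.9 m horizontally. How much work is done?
W = Fd cosθ = 477.0×27.9×cos(21°) = 12424.0 J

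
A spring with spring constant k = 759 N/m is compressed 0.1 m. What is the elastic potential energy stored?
PE = ½kx² = ½×759×0.1² = 3.795 J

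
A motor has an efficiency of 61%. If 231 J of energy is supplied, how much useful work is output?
W_out = η × W_in = 0.61 × 231 = 140.91 J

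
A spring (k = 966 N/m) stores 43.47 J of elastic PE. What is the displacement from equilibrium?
PE = ½kx² → x = √(2PE/k) = √(2×43.47/966) = 0.3 m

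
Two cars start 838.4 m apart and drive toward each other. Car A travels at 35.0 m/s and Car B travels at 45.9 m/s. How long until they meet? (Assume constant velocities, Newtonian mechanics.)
Combined speed: v_combined = 35.0 + 45.9 = 80.9 m/s
Time to meet: t = d/80.9 = 838.4/80.9 = 10.36 s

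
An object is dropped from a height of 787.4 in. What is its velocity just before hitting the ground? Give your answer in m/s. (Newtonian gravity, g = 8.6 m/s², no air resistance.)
v = √(2gh) (with unit conversion) = 18.55 m/s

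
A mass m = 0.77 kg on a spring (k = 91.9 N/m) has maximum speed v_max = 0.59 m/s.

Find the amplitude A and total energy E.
½mv²_max = ½kA² → A = v_max√(m/k) = 0.59×√(0.77/91.9) = 0.05401 m = 5.401 cm
E = ½mv²_max = ½×0.77×0.59² = 0.134 J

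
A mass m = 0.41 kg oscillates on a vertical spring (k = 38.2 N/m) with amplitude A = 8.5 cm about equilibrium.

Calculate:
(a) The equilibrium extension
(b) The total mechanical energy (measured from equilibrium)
x_eq = mg/k = 0.41×9.81/38.2 = 0.1053 m = 10.53 cm
E = ½kA² = ½×38.2×(0.085)² = 0.138 J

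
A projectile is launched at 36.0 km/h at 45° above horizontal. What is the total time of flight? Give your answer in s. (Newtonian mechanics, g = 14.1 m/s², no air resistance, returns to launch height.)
T = 2v₀sin(θ)/g (with unit conversion) = 1.003 s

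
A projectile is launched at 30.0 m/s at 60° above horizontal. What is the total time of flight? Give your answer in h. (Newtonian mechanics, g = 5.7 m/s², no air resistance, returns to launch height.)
T = 2v₀sin(θ)/g (with unit conversion) = 0.002532 h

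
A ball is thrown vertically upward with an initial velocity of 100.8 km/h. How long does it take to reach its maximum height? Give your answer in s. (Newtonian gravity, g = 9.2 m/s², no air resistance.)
t_up = v₀/g (with unit conversion) = 3.043 s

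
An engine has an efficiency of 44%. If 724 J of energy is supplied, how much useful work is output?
W_out = η × W_in = 0.44 × 724 = 318.56 J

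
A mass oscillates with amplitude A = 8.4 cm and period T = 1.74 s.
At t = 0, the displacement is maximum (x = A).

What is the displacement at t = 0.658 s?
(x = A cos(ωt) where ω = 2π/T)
ω = 2π/T = 2π/1.74 = 3.611 rad/s
x = A cos(ωt) = 8.4×cos(3.611×0.658) = -6.056 cm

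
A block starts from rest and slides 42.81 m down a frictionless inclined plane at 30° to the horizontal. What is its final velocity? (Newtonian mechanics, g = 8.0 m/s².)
a = g sin(θ) = 8.0 × sin(30°) = 4.0 m/s²
v = √(2ad) = √(2 × 4.0 × 42.81) = 18.51 m/s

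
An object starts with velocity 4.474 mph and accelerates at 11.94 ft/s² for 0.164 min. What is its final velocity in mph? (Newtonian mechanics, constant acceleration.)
v = v₀ + at (with unit conversion) = 84.58 mph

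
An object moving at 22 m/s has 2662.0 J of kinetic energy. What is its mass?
KE = ½mv² → m = 2KE/v² = 2×2662.0/22² = 11.0 kg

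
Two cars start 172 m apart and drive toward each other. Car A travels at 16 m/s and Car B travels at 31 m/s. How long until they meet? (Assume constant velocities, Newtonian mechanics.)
Combined speed: v_combined = 16 + 31 = 47 m/s
Time to meet: t = d/47 = 172/47 = 3.66 s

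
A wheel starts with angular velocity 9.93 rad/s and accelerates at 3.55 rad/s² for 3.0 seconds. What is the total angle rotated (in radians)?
θ = ω₀t + ½αt² = 9.93×3.0 + ½×3.55×3.0² = 45.77 rad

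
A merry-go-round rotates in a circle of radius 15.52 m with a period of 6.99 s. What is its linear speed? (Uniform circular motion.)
v = 2πr/T = 2π×15.52/6.99 = 13.95 m/s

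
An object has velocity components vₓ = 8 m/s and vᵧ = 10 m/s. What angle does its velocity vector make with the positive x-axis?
θ = arctan(vᵧ/vₓ) = arctan(10/8) = 51.34°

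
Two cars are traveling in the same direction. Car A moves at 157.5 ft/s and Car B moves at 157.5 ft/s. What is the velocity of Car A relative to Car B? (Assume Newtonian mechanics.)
v_rel = v_A - v_B = 157.5 - 157.5 = 0.0 ft/s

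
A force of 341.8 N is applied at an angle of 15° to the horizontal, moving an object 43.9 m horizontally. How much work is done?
W = Fd cosθ = 341.8×43.9×cos(15°) = 14494.0 J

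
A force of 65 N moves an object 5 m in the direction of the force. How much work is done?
W = Fd = 65×5 = 325.0 J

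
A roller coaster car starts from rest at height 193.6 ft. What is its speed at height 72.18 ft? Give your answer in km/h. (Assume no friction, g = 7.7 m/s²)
mgh₁ = ½mv₂² + mgh₂ → v₂ = √(2g(h₁−h₂)) = √(2×7.7×(59.01−22)) = 23.87 m/s = 85.94 km/h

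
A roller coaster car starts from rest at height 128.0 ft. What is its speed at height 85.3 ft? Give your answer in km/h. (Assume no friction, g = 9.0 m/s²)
mgh₁ = ½mv₂² + mgh₂ → v₂ = √(2g(h₁−h₂)) = √(2×9.0×(39.01−26)) = 15.31 m/s = 55.1 km/h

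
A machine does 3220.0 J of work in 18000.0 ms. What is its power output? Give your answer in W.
P = W/t = 3220 J / 18 s = 178.9 W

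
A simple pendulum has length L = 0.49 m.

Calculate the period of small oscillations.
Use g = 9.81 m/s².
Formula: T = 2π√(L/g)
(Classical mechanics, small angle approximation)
T = 2π√(L/g) = 2π√(0.49/9.81) = 1.404 s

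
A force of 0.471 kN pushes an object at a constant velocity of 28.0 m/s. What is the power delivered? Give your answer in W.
P = Fv = 471 N × 28 m/s = 1.319e+04 W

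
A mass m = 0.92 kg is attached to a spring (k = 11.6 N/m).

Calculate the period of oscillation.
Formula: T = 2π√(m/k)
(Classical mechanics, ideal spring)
T = 2π√(m/k) = 2π√(0.92/11.6) = 1.769 s; f = 1/T = 0.5651 Hz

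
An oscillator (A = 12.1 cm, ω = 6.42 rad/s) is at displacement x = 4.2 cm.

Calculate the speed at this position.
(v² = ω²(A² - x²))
v = ω√(A² − x²) = 6.42×√(0.121² − 0.042²) = 0.7285 m/s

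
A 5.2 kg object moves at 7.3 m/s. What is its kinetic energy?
KE = ½mv² = ½×5.2×7.3² = 138.554 J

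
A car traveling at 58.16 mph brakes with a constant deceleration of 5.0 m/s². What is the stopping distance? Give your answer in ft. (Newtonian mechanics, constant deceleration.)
d = v₀² / (2a) (with unit conversion) = 221.8 ft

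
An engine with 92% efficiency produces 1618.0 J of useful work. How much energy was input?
W_in = W_out/η = 1618.0/0.92 = 1758.7 J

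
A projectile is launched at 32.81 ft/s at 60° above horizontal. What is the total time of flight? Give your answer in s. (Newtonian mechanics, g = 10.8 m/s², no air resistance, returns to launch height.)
T = 2v₀sin(θ)/g (with unit conversion) = 1.604 s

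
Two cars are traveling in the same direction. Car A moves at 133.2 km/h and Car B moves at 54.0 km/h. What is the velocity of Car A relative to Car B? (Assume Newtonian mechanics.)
v_rel = v_A - v_B = 133.2 - 54.0 = 79.2 km/h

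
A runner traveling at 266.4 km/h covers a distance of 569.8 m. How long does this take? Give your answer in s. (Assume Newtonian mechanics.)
t = d/v (with unit conversion) = 7.7 s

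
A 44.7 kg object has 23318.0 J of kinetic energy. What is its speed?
KE = ½mv² → v = √(2KE/m) = √(2×23318.0/44.7) = 32.3 m/s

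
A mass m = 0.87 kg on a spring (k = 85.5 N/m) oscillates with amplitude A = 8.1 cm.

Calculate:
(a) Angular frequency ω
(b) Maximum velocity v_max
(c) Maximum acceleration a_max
ω = √(k/m) = √(85.5/0.87) = 9.913 rad/s
v_max = ωA = 9.913×0.081 = 0.803 m/s
a_max = ω²A = 9.913²×0.081 = 7.96 m/s²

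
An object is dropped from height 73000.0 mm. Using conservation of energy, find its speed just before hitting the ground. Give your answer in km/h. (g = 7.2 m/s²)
mgh = ½mv² → v = √(2gh) = √(2×7.2×73) = 32.42 m/s = 116.7 km/h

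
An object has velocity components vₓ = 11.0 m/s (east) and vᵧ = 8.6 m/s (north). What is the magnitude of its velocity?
|v| = √(vₓ² + vᵧ²) = √(11.0² + 8.6²) = √(194.96) = 13.96 m/s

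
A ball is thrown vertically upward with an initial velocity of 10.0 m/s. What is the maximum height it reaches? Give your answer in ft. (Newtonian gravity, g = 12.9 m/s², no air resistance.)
h_max = v₀²/(2g) (with unit conversion) = 12.72 ft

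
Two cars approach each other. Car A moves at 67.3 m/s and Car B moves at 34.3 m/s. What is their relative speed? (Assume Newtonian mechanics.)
v_rel = v_A + v_B = 67.3 + 34.3 = 101.6 m/s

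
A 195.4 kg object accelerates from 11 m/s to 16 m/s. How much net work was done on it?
W_net = ΔKE = ½m(v₂² − v₁²) = ½×195.4×(16² − 11²) = 13189.5 J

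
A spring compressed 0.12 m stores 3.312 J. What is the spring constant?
PE = ½kx² → k = 2PE/x² = 2×3.312/0.12² = 460.0 N/m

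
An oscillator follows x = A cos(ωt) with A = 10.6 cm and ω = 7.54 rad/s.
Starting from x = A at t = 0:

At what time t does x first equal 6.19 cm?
cos(ωt) = x/A = 6.19/10.6 = 0.584
ωt = arccos(0.584) = 0.9472 rad
t = 0.9472/7.54 = 0.1256 s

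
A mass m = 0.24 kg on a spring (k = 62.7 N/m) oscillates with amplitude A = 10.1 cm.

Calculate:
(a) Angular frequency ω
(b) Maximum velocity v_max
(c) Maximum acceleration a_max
ω = √(k/m) = √(62.7/0.24) = 16.16 rad/s
v_max = ωA = 16.16×0.101 = 1.632 m/s
a_max = ω²A = 16.16²×0.101 = 26.39 m/s²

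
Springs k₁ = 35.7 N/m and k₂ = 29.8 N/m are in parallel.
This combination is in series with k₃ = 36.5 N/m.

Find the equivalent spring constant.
k₁₂ = k₁ + k₂ = 65.5 N/m (parallel)
1/k_eq = 1/k₁₂ + 1/k₃ → k_eq = 23.44 N/m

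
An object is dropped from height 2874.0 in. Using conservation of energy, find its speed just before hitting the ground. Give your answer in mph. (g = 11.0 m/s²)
mgh = ½mv² → v = √(2gh) = √(2×11.0×73) = 40.07 m/s = 89.64 mph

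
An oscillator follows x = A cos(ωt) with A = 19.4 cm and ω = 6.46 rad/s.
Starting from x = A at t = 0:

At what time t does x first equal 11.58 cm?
cos(ωt) = x/A = 11.58/19.4 = 0.5969
ωt = arccos(0.5969) = 0.9312 rad
t = 0.9312/6.46 = 0.1441 s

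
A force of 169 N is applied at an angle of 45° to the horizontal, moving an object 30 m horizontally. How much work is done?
W = Fd cosθ = 169×30×cos(45°) = 3585.0 J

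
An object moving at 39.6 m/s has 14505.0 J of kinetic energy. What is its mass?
KE = ½mv² → m = 2KE/v² = 2×14505.0/39.6² = 18.5 kg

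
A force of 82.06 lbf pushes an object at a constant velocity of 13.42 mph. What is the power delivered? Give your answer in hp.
P = Fv = 365 N × 5.999 m/s = 2190 W = 2.937 hp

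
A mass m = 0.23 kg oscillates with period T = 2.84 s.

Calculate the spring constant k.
T = 2π√(m/k) → k = m(2π/T)² = 0.23×(2π/2.84)² = 1.126 N/m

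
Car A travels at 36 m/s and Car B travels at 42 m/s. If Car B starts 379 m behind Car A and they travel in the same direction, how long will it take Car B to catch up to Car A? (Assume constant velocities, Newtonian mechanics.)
Relative speed: v_rel = 42 - 36 = 6 m/s
Time to catch: t = d₀/v_rel = 379/6 = 63.17 s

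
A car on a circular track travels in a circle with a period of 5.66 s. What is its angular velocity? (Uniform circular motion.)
ω = 2π/T = 2π/5.66 = 1.1101 rad/s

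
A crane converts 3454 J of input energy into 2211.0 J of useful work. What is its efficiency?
η = W_out/W_in = 2211.0/3454 = 0.6401 = 64.01%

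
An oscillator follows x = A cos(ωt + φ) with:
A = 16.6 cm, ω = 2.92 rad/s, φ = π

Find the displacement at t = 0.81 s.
x = A cos(ωt + φ) = 16.6×cos(2.92×0.81 + π) = 11.84 cm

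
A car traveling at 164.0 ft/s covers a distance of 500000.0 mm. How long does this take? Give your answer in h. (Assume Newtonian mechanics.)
t = d/v (with unit conversion) = 0.002778 h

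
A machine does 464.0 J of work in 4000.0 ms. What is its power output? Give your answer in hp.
P = W/t = 464 J / 4 s = 116 W = 0.1556 hp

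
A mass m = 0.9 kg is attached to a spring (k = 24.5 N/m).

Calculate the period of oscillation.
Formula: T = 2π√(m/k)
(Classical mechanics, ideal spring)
T = 2π√(m/k) = 2π√(0.9/24.5) = 1.204 s; f = 1/T = 0.8304 Hz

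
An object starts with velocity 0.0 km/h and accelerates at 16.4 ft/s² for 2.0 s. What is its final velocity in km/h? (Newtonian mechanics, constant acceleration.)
v = v₀ + at (with unit conversion) = 35.99 km/h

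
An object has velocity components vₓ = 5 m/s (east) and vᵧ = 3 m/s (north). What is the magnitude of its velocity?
|v| = √(vₓ² + vᵧ²) = √(5² + 3²) = √(34) = 5.83 m/s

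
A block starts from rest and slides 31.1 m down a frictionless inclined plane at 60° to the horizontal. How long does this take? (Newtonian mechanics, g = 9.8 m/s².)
a = g sin(θ) = 9.8 × sin(60°) = 8.49 m/s²
t = √(2d/a) = √(2 × 31.1 / 8.49) = 2.71 s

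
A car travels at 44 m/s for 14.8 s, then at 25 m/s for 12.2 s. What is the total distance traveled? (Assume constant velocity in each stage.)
d₁ = v₁t₁ = 44 × 14.8 = 651.2 m
d₂ = v₂t₂ = 25 × 12.2 = 305 m
d_total = 651.2 + 305 = 956.2 m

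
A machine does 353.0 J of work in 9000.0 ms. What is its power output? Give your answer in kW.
P = W/t = 353 J / 9 s = 39.22 W = 0.03922 kW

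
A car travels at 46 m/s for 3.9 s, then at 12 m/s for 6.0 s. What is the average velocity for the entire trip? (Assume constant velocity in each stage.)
d₁ = v₁t₁ = 46 × 3.9 = 179.4 m
d₂ = v₂t₂ = 12 × 6.0 = 72 m
d_total = 251.4 m, t_total = 9.9 s
v_avg = d_total/t_total = 251.4/9.9 = 25.39 m/s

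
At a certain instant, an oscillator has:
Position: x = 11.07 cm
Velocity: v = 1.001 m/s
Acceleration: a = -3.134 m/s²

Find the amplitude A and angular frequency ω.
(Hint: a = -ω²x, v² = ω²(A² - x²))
a = −ω²x → ω = √(|a|/x) = √(3.134/0.1107) = 5.321 rad/s
v² = ω²(A² − x²) → A = √(x² + v²/ω²) = √(0.1107² + 1.001²/5.321²) = 0.2183 m = 21.83 cm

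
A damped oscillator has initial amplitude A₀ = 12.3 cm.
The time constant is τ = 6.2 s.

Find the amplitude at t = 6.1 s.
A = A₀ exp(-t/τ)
A = A₀ exp(−t/τ) = 12.3×exp(−6.1/6.2) = 4.598 cm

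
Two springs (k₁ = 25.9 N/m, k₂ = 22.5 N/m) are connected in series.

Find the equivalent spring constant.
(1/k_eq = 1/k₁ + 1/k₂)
1/k_eq = 1/25.9 + 1/22.5 = 0.083054; k_eq = 12.04 N/m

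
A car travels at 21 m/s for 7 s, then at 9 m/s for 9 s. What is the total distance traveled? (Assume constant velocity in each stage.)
d₁ = v₁t₁ = 21 × 7 = 147 m
d₂ = v₂t₂ = 9 × 9 = 81 m
d_total = 147 + 81 = 228 m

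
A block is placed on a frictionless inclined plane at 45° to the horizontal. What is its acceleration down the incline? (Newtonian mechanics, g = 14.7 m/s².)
a = g sin(θ) = 14.7 × sin(45°) = 14.7 × 0.7071 = 10.39 m/s²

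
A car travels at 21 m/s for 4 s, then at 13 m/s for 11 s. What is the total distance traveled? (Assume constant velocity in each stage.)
d₁ = v₁t₁ = 21 × 4 = 84 m
d₂ = v₂t₂ = 13 × 11 = 143 m
d_total = 84 + 143 = 227 m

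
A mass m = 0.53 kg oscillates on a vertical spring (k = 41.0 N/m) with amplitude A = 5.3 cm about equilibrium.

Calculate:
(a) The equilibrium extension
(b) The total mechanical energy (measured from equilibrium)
x_eq = mg/k = 0.53×9.81/41.0 = 0.1268 m = 12.68 cm
E = ½kA² = ½×41.0×(0.053)² = 0.05758 J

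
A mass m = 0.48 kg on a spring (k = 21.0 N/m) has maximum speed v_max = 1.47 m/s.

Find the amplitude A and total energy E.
½mv²_max = ½kA² → A = v_max√(m/k) = 1.47×√(0.48/21.0) = 0.2222 m = 22.22 cm
E = ½mv²_max = ½×0.48×1.47² = 0.5186 J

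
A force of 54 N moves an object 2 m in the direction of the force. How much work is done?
W = Fd = 54×2 = 108.0 J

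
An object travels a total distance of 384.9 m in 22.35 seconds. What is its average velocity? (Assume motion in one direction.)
v_avg = Δd / Δt = 384.9 / 22.35 = 17.22 m/s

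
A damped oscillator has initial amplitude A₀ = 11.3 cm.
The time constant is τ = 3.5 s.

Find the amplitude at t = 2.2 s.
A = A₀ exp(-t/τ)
A = A₀ exp(−t/τ) = 11.3×exp(−2.2/3.5) = 6.027 cm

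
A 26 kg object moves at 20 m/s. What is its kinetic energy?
KE = ½mv² = ½×26×20² = 5200.0 J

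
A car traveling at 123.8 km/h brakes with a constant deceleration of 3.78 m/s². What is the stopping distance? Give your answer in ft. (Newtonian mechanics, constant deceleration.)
d = v₀² / (2a) (with unit conversion) = 513.2 ft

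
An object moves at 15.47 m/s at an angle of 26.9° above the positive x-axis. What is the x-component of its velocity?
vₓ = v cos(θ) = 15.47 × cos(26.9°) = 13.8 m/s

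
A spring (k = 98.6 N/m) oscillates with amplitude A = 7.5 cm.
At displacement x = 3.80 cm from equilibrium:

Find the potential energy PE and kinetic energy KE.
E_total = ½kA² = ½×98.6×(0.075)² = 0.2773 J
PE = ½kx² = ½×98.6×(0.038)² = 0.07119 J
KE = E_total − PE = 0.2061 J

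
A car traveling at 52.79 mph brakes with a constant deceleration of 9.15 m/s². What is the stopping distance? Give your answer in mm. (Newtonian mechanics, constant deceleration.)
d = v₀² / (2a) (with unit conversion) = 30430.0 mm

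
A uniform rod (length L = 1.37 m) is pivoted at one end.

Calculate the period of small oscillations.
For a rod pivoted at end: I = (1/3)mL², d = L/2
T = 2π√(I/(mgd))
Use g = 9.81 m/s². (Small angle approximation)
I/m = (1/3)L² = 0.6256 m²; d = L/2 = 0.685 m
T = 2π√(I/(mgd)) = 2π√(0.6256/(9.81×0.685)) = 1.917 s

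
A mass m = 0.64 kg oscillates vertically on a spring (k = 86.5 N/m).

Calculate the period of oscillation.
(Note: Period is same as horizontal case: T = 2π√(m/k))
T = 2π√(m/k) = 2π√(0.64/86.5) = 0.5405 s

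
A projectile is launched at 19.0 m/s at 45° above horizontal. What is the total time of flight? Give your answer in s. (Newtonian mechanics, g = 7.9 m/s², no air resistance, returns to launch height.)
T = 2v₀sin(θ)/g = 3.401 s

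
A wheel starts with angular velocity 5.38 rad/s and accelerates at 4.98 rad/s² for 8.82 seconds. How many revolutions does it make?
θ = ω₀t + ½αt² = 5.38×8.82 + ½×4.98×8.82² = 241.15 rad
Revolutions = θ/(2π) = 241.15/(2π) = 38.38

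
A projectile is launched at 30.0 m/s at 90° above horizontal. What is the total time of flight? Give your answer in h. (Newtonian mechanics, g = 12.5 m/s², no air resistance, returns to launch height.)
T = 2v₀sin(θ)/g (with unit conversion) = 0.001333 h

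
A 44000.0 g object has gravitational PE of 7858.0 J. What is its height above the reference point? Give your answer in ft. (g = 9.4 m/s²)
PE = mgh → h = PE/(mg) = 7858 J / (44 kg × 9.4 m/s²) = 19 m = 62.33 ft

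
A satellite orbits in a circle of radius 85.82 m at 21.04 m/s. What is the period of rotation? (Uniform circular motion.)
T = 2πr/v = 2π×85.82/21.04 = 25.63 s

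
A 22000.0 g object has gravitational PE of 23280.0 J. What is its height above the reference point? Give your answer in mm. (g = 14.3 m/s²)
PE = mgh → h = PE/(mg) = 2.328e+04 J / (22 kg × 14.3 m/s²) = 74 m = 74000.0 mm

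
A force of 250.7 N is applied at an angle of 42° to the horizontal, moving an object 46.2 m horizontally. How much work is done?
W = Fd cosθ = 250.7×46.2×cos(42°) = 8607.4 J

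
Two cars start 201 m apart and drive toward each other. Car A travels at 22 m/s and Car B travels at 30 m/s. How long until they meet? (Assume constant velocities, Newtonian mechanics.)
Combined speed: v_combined = 22 + 30 = 52 m/s
Time to meet: t = d/52 = 201/52 = 3.87 s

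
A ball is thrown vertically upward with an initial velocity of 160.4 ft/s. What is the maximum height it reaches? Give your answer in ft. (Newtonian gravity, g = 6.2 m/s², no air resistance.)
h_max = v₀²/(2g) (with unit conversion) = 632.4 ft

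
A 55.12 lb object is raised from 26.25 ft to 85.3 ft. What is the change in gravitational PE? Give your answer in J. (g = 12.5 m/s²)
ΔPE = mg(h₂ − h₁) = 25 kg × 12.5 m/s² × (26 − 8.001) m = 5625 J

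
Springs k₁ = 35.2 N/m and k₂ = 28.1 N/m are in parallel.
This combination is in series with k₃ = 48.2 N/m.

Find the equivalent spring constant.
k₁₂ = k₁ + k₂ = 63.3 N/m (parallel)
1/k_eq = 1/k₁₂ + 1/k₃ → k_eq = 27.36 N/m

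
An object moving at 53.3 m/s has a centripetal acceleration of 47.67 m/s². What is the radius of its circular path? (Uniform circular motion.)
r = v²/a_c = 53.3²/47.67 = 59.59 m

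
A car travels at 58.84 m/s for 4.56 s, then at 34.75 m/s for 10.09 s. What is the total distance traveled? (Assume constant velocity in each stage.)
d₁ = v₁t₁ = 58.84 × 4.56 = 268.31 m
d₂ = v₂t₂ = 34.75 × 10.09 = 350.627 m
d_total = 268.31 + 350.627 = 618.94 m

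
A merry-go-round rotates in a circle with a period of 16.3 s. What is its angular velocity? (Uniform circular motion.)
ω = 2π/T = 2π/16.3 = 0.3855 rad/s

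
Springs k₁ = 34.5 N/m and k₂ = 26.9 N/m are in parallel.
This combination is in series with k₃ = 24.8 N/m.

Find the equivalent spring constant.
k₁₂ = k₁ + k₂ = 61.4 N/m (parallel)
1/k_eq = 1/k₁₂ + 1/k₃ → k_eq = 17.66 N/m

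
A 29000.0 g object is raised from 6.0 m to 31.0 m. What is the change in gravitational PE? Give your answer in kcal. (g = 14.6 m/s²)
ΔPE = mg(h₂ − h₁) = 29 kg × 14.6 m/s² × (31 − 6) m = 1.058e+04 J = 2.53 kcal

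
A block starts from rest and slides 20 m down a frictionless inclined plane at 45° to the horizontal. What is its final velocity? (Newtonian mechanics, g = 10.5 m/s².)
a = g sin(θ) = 10.5 × sin(45°) = 7.42 m/s²
v = √(2ad) = √(2 × 7.42 × 20) = 17.23 m/s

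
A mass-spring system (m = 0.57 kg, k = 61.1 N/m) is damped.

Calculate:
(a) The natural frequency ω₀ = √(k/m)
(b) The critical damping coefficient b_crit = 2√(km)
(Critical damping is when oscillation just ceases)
ω₀ = √(k/m) = √(61.1/0.57) = 10.35 rad/s
b_crit = 2√(km) = 2√(61.1×0.57) = 11.8 kg/s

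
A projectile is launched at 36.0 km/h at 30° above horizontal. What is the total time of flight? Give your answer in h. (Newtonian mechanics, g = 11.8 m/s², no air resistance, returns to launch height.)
T = 2v₀sin(θ)/g (with unit conversion) = 0.0002354 h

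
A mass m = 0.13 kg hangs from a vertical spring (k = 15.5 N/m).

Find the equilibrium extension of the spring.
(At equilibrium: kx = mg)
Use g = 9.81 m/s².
x_eq = mg/k = 0.13×9.81/15.5 = 0.08228 m = 8.228 cm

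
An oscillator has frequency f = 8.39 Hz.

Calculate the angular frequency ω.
ω = 2πf = 2π×8.39 = 52.72 rad/s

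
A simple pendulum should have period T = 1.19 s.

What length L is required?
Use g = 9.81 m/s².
T = 2π√(L/g) → L = g(T/2π)² = 9.81×(1.19/2π)² = 0.3519 m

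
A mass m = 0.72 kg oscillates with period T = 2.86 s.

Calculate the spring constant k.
T = 2π√(m/k) → k = m(2π/T)² = 0.72×(2π/2.86)² = 3.475 N/m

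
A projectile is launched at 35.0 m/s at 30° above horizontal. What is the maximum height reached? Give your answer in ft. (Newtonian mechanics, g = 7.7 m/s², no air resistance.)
H = v₀²sin²(θ)/(2g) (with unit conversion) = 65.24 ft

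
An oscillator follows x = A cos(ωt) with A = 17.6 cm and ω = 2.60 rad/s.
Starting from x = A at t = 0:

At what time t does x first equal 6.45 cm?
cos(ωt) = x/A = 6.45/17.6 = 0.3665
ωt = arccos(0.3665) = 1.196 rad
t = 1.196/2.6 = 0.4598 s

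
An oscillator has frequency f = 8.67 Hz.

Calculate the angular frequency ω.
ω = 2πf = 2π×8.67 = 54.48 rad/s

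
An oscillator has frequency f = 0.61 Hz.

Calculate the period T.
T = 1/f = 1/0.61 = 1.639 s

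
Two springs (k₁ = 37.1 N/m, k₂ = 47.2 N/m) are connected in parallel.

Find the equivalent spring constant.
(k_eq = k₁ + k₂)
k_eq = k₁ + k₂ = 37.1 + 47.2 = 84.3 N/m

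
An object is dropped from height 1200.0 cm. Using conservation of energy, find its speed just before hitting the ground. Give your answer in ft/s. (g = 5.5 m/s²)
mgh = ½mv² → v = √(2gh) = √(2×5.5×12) = 11.49 m/s = 37.69 ft/s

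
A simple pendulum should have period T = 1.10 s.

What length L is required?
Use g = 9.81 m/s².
T = 2π√(L/g) → L = g(T/2π)² = 9.81×(1.1/2π)² = 0.3007 m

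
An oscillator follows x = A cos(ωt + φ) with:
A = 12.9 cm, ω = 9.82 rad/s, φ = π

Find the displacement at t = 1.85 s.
x = A cos(ωt + φ) = 12.9×cos(9.82×1.85 + π) = -10.01 cm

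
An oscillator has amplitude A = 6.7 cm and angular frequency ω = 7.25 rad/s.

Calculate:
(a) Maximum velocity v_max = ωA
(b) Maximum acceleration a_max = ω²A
v_max = ωA = 7.25×0.067 = 0.4858 m/s
a_max = ω²A = 7.25²×0.067 = 3.522 m/s²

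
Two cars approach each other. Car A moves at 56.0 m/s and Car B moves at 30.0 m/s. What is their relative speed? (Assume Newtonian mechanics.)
v_rel = v_A + v_B = 56.0 + 30.0 = 86.0 m/s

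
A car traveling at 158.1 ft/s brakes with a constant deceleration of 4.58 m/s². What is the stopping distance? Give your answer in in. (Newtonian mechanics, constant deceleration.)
d = v₀² / (2a) (with unit conversion) = 9981.0 in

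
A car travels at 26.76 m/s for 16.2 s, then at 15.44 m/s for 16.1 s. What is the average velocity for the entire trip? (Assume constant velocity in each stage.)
d₁ = v₁t₁ = 26.76 × 16.2 = 433.512 m
d₂ = v₂t₂ = 15.44 × 16.1 = 248.584 m
d_total = 682.1 m, t_total = 32.3 s
v_avg = d_total/t_total = 682.1/32.3 = 21.12 m/s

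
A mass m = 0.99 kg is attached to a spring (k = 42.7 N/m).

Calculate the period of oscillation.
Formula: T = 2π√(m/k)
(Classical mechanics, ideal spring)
T = 2π√(m/k) = 2π√(0.99/42.7) = 0.9567 s; f = 1/T = 1.045 Hz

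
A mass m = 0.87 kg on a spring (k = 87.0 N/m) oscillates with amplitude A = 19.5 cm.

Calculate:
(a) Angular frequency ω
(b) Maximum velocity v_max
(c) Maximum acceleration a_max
ω = √(k/m) = √(87.0/0.87) = 10 rad/s
v_max = ωA = 10×0.195 = 1.95 m/s
a_max = ω²A = 10²×0.195 = 19.5 m/s²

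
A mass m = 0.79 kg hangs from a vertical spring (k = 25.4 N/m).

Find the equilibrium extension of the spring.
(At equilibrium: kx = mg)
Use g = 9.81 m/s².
x_eq = mg/k = 0.79×9.81/25.4 = 0.3051 m = 30.51 cm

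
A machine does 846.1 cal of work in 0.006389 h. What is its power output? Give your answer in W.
P = W/t = 3540 J / 23 s = 153.9 W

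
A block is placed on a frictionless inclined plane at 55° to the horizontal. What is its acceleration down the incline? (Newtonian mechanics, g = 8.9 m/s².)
a = g sin(θ) = 8.9 × sin(55°) = 8.9 × 0.8192 = 7.29 m/s²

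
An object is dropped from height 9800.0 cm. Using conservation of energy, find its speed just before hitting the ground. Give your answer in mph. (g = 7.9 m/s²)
mgh = ½mv² → v = √(2gh) = √(2×7.9×98) = 39.35 m/s = 88.02 mph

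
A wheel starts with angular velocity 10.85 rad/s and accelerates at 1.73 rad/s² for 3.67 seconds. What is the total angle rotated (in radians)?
θ = ω₀t + ½αt² = 10.85×3.67 + ½×1.73×3.67² = 51.47 rad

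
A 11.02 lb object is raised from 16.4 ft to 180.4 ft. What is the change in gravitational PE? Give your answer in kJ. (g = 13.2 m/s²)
ΔPE = mg(h₂ − h₁) = 4.999 kg × 13.2 m/s² × (54.99 − 4.999) m = 3298 J = 3.298 kJ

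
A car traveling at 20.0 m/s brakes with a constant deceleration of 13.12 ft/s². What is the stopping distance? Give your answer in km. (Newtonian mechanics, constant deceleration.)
d = v₀² / (2a) (with unit conversion) = 0.05001 km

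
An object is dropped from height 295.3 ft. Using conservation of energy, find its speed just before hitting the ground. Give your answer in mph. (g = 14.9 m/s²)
mgh = ½mv² → v = √(2gh) = √(2×14.9×90.01) = 51.79 m/s = 115.9 mph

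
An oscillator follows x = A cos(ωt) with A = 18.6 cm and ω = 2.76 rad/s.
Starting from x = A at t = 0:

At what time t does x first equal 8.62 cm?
cos(ωt) = x/A = 8.62/18.6 = 0.4634
ωt = arccos(0.4634) = 1.089 rad
t = 1.089/2.76 = 0.3945 s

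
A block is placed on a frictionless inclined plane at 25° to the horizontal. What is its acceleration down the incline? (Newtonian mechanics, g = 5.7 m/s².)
a = g sin(θ) = 5.7 × sin(25°) = 5.7 × 0.4226 = 2.41 m/s²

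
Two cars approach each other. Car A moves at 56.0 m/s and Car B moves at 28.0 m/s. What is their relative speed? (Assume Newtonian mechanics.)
v_rel = v_A + v_B = 56.0 + 28.0 = 84.0 m/s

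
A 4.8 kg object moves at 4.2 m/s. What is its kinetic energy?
KE = ½mv² = ½×4.8×4.2² = 42.336 J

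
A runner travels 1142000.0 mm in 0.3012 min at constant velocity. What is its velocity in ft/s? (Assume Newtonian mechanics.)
v = d/t (with unit conversion) = 207.3 ft/s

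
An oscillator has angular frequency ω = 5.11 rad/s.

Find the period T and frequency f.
T = 2π/ω = 2π/5.11 = 1.23 s; f = ω/2π = 0.8133 Hz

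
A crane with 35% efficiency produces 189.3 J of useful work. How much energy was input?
W_in = W_out/η = 189.3/0.35 = 540.86 J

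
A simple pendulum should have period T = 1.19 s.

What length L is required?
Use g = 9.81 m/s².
T = 2π√(L/g) → L = g(T/2π)² = 9.81×(1.19/2π)² = 0.3519 m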